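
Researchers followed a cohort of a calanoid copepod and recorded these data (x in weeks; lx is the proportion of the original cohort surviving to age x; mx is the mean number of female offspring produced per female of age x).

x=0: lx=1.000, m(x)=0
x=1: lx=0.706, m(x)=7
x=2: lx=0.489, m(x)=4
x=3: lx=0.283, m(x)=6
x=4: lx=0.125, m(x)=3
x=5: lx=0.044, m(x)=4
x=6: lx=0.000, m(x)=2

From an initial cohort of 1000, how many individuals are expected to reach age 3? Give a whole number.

Expected survivors = N0 · l_3 = 1000 × 0.283 = 283 → 283

283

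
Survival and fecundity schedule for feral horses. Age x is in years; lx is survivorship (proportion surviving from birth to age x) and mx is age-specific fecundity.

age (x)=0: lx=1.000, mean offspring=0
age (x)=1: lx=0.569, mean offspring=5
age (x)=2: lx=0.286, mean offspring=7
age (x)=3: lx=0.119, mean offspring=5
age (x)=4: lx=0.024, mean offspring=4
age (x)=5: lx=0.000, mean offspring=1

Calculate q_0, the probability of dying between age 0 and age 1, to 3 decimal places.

0.431

q_0 = (l_0 − l_1) / l_0 = (1 − 0.569) / 1
     = 0.431 / 1 = 0.431 → 0.431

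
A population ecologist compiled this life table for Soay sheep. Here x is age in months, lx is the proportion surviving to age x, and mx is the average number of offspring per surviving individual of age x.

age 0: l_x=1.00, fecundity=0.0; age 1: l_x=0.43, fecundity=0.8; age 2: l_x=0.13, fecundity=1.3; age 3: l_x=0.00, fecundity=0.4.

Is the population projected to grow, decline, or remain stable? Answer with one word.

declining

R0 = Σ lx·mx = 0 + 0.344 + 0.169 + 0 = 0.513
R0 < 1, so the population is declining.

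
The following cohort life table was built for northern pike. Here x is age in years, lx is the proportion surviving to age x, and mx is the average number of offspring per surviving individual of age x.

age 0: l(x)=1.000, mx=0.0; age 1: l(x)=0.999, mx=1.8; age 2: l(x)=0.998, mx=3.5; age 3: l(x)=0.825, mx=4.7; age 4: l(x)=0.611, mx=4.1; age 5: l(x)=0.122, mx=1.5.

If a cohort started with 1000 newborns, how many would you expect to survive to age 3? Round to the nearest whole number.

Expected survivors = N0 · l_3 = 1000 × 0.825 = 825 → 825

825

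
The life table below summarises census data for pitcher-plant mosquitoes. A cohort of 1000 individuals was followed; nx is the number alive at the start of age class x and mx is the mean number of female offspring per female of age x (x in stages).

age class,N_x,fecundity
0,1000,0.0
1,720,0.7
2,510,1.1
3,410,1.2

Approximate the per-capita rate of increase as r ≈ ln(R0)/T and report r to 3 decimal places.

0.222

lx = nx/n0 = nx/1000: 1, 0.72, 0.51, 0.41
R0 = Σ lx·mx = 0 + 0.504 + 0.561 + 0.492 = 1.557
Σ x·lx·mx = 3.102; T = 3.102/1.557 = 1.99229…
r ≈ ln(R0)/T = ln(1.557)/1.99229… = 0.22224… → 0.222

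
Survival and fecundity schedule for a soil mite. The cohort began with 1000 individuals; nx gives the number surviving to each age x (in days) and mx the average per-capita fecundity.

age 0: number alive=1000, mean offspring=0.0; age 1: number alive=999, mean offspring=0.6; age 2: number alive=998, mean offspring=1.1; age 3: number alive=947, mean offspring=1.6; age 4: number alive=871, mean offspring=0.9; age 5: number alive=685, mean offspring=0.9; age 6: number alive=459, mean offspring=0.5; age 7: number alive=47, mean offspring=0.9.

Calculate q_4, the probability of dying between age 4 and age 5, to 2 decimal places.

0.21

lx = nx/n0 = nx/1000: 1, 0.999, 0.998, 0.947, 0.871, 0.685, 0.459, 0.047
q_4 = (l_4 − l_5) / l_4 = (0.871 − 0.685) / 0.871
     = 0.186 / 0.871 = 0.213548… → 0.21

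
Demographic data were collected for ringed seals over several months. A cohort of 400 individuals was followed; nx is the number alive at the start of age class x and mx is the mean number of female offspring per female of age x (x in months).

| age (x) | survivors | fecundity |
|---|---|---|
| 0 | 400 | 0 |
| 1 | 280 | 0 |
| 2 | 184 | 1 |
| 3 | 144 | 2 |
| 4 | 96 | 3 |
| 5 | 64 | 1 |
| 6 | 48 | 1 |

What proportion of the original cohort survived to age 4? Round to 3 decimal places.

l_4 = n_4/n_0 = 96/400 = 0.24 → 0.240

0.240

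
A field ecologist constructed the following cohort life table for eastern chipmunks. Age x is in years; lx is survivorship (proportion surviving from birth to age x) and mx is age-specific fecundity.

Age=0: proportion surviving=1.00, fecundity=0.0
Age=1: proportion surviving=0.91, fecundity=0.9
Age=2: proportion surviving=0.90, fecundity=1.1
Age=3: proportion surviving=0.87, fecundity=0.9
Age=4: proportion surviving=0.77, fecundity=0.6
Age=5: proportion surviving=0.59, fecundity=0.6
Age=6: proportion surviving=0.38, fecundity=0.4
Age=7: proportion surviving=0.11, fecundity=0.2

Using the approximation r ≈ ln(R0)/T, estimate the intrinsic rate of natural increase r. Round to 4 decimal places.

0.4648

R0 = Σ lx·mx = 0 + 0.819 + 0.99 + 0.783 + 0.462 + 0.354 + 0.152 + 0.022 = 3.582
Σ x·lx·mx = 9.832; T = 9.832/3.582 = 2.74484…
r ≈ ln(R0)/T = ln(3.582)/2.74484… = 0.464844… → 0.4648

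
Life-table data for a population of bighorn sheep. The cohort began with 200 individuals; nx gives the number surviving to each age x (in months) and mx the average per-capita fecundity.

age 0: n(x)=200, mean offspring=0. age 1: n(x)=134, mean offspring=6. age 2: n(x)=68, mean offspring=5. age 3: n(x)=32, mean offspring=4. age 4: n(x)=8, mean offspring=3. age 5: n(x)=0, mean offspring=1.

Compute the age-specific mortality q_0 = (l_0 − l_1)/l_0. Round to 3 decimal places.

lx = nx/n0 = nx/200: 1, 0.67, 0.34, 0.16, 0.04, 0
q_0 = (l_0 − l_1) / l_0 = (1 − 0.67) / 1
     = 0.33 / 1 = 0.33 → 0.330

0.330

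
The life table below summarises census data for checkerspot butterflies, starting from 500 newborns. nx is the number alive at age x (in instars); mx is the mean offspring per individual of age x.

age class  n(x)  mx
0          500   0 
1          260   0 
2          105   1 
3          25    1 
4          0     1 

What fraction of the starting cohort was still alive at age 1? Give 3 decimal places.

0.520

l_1 = n_1/n_0 = 260/500 = 0.52 → 0.520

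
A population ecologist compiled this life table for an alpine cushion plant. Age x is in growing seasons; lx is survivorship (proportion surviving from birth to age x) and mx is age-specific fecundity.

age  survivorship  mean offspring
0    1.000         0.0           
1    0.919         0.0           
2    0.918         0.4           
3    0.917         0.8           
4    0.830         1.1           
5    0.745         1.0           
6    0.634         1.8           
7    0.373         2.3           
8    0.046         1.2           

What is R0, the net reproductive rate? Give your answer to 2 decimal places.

4.81

lx·mx by age: 0, 0, 0.3672, 0.7336, 0.913, 0.745, 1.1412, 0.8579, 0.0552
R0 = Σ lx·mx = 4.8131 → 4.81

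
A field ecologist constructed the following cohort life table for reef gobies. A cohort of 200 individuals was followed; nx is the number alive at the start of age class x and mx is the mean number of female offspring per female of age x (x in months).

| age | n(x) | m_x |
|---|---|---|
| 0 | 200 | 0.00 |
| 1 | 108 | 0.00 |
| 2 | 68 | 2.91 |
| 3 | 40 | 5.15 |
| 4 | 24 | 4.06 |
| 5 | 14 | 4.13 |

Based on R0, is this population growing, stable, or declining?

lx = nx/n0 = nx/200: 1, 0.54, 0.34, 0.2, 0.12, 0.07
R0 = Σ lx·mx = 0 + 0 + 0.9894 + 1.03 + 0.4872 + 0.2891 = 2.7957
R0 > 1, so the population is growing.

growing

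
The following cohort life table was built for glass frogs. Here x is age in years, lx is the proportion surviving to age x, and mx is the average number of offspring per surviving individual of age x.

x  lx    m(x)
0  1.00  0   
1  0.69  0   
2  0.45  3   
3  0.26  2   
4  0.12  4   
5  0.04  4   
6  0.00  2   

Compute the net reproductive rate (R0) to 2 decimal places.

lx·mx by age: 0, 0, 1.35, 0.52, 0.48, 0.16, 0
R0 = Σ lx·mx = 2.51 → 2.51

2.51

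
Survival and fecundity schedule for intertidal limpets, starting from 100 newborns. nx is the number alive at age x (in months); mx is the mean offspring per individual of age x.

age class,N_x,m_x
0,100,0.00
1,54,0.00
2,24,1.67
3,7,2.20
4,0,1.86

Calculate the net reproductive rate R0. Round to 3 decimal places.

0.555

lx = nx/n0 = nx/100: 1, 0.54, 0.24, 0.07, 0
lx·mx by age: 0, 0, 0.4008, 0.154, 0
R0 = Σ lx·mx = 0.5548 → 0.555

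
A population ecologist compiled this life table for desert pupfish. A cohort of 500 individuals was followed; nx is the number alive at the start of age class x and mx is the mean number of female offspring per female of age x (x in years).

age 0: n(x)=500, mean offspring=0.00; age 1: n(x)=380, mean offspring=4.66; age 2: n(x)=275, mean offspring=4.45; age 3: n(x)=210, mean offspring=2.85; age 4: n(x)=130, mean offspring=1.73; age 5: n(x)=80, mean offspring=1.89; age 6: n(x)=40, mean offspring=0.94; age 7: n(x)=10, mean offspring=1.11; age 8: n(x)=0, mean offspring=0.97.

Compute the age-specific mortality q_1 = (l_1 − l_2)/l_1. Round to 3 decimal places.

lx = nx/n0 = nx/500: 1, 0.76, 0.55, 0.42, 0.26, 0.16, 0.08, 0.02, 0
q_1 = (l_1 − l_2) / l_1 = (0.76 − 0.55) / 0.76
     = 0.21 / 0.76 = 0.276316… → 0.276

0.276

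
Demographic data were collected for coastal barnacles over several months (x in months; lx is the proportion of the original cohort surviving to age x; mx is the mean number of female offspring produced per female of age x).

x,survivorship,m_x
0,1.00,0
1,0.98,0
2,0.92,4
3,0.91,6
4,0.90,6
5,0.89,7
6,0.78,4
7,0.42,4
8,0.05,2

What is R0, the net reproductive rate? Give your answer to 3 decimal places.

25.670

lx·mx by age: 0, 0, 3.68, 5.46, 5.4, 6.23, 3.12, 1.68, 0.1
R0 = Σ lx·mx = 25.67 → 25.670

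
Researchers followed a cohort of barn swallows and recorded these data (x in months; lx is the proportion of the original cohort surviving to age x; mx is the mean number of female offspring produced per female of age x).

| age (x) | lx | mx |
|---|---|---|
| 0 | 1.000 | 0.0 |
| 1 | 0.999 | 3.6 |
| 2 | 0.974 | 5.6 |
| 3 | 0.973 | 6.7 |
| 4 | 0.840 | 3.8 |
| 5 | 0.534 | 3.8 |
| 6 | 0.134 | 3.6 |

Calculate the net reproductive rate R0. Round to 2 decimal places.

21.27

lx·mx by age: 0, 3.5964, 5.4544, 6.5191, 3.192, 2.0292, 0.4824
R0 = Σ lx·mx = 21.2735 → 21.27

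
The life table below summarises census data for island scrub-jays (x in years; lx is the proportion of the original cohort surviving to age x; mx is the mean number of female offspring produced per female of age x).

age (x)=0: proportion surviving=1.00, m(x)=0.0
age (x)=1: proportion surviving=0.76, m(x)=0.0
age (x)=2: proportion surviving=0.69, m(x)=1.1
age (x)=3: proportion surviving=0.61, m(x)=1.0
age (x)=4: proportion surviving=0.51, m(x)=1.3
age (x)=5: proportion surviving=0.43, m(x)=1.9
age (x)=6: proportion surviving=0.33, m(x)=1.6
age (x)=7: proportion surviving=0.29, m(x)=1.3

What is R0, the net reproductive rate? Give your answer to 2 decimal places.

lx·mx by age: 0, 0, 0.759, 0.61, 0.663, 0.817, 0.528, 0.377
R0 = Σ lx·mx = 3.754 → 3.75

3.75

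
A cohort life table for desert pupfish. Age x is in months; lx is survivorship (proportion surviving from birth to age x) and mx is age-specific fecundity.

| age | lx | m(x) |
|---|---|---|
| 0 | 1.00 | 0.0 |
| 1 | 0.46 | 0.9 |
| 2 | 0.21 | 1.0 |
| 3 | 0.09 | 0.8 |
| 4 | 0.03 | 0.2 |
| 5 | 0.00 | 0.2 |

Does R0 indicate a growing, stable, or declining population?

R0 = Σ lx·mx = 0 + 0.414 + 0.21 + 0.072 + 0.006 + 0 = 0.702
R0 < 1, so the population is declining.

declining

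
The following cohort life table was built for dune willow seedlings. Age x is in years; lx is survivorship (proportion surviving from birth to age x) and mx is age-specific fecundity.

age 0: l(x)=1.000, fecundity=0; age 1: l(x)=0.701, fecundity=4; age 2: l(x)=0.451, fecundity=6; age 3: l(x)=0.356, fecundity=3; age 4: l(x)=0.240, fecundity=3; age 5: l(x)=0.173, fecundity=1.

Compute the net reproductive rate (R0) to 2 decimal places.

7.47

lx·mx by age: 0, 2.804, 2.706, 1.068, 0.72, 0.173
R0 = Σ lx·mx = 7.471 → 7.47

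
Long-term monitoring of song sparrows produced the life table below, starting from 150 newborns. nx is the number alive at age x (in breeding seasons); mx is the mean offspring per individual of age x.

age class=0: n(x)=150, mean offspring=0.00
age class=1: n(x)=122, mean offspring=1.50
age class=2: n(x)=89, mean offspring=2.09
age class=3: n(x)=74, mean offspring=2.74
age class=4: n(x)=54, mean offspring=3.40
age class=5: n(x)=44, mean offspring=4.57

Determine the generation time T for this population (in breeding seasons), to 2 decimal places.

3.04

lx = nx/n0 = nx/150: 1, 0.81333…, 0.59333…, 0.49333…, 0.36, 0.29333…
lx·mx: 0, 1.22…, 1.240067…, 1.351733…, 1.224, 1.340533… → R0 = 6.376333…
x·lx·mx: 0, 1.22…, 2.480133…, 4.0552…, 4.896, 6.702667… → Σ = 19.354…
T = 19.354… / 6.376333… = 3.035287… → 3.04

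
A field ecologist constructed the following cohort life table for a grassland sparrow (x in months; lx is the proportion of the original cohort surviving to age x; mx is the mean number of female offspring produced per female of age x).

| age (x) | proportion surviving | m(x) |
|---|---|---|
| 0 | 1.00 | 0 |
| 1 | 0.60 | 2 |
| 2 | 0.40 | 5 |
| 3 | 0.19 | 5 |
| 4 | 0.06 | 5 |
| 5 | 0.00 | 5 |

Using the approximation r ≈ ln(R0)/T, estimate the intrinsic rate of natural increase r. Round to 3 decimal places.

0.718

R0 = Σ lx·mx = 0 + 1.2 + 2 + 0.95 + 0.3 + 0 = 4.45
Σ x·lx·mx = 9.25; T = 9.25/4.45 = 2.07865…
r ≈ ln(R0)/T = ln(4.45)/2.07865… = 0.71821… → 0.718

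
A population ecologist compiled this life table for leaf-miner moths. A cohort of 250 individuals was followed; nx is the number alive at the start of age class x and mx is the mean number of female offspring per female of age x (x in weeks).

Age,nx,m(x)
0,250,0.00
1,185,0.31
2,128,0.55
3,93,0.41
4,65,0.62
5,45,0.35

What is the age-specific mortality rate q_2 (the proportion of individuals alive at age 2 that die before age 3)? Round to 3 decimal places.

lx = nx/n0 = nx/250: 1, 0.74, 0.512, 0.372, 0.26, 0.18
q_2 = (l_2 − l_3) / l_2 = (0.512 − 0.372) / 0.512
     = 0.14 / 0.512 = 0.273438… → 0.273

0.273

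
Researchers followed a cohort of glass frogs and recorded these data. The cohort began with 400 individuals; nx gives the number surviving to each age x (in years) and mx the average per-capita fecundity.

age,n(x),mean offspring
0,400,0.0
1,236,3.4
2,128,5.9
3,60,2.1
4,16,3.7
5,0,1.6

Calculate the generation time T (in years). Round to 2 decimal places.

1.68

lx = nx/n0 = nx/400: 1, 0.59, 0.32, 0.15, 0.04, 0
lx·mx: 0, 2.006, 1.888, 0.315, 0.148, 0 → R0 = 4.357
x·lx·mx: 0, 2.006, 3.776, 0.945, 0.592, 0 → Σ = 7.319
T = 7.319 / 4.357 = 1.679826… → 1.68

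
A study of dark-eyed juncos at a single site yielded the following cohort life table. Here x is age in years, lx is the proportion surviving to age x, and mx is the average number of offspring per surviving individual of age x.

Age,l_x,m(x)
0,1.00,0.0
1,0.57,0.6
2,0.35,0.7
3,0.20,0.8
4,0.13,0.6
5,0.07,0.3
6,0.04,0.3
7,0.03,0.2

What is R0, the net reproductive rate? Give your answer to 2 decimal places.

0.86

lx·mx by age: 0, 0.342, 0.245, 0.16, 0.078, 0.021, 0.012, 0.006
R0 = Σ lx·mx = 0.864 → 0.86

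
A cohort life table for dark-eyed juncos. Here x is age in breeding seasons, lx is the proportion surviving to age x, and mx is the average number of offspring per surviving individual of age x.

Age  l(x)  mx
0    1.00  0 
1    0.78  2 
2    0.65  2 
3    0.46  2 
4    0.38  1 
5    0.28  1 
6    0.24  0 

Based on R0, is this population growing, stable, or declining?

growing

R0 = Σ lx·mx = 0 + 1.56 + 1.3 + 0.92 + 0.38 + 0.28 + 0 = 4.44
R0 > 1, so the population is growing.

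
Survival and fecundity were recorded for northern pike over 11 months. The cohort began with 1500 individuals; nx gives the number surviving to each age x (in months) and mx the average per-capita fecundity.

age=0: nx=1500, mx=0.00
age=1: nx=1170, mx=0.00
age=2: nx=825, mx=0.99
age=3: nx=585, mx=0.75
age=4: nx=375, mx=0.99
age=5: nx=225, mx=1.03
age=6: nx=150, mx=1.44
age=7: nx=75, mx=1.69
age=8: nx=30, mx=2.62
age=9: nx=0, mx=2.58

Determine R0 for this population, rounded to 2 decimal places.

1.52

lx = nx/n0 = nx/1500: 1, 0.78, 0.55, 0.39, 0.25, 0.15, 0.1, 0.05, 0.02, 0
lx·mx by age: 0, 0, 0.5445, 0.2925, 0.2475, 0.1545, 0.144, 0.0845, 0.0524, 0
R0 = Σ lx·mx = 1.5199 → 1.52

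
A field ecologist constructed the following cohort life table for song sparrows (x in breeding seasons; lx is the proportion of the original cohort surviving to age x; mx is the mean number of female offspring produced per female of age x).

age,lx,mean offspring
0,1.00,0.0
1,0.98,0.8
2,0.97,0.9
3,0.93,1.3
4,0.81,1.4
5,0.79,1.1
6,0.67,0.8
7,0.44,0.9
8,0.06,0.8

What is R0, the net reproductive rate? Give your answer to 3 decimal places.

lx·mx by age: 0, 0.784, 0.873, 1.209, 1.134, 0.869, 0.536, 0.396, 0.048
R0 = Σ lx·mx = 5.849 → 5.849

5.849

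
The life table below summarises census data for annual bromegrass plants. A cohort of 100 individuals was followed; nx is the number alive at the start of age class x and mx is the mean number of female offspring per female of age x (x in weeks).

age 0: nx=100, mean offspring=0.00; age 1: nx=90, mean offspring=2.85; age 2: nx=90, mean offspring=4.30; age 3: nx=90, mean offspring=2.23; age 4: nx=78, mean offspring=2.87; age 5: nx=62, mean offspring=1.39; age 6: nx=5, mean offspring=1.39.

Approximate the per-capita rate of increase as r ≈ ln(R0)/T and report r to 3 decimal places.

lx = nx/n0 = nx/100: 1, 0.9, 0.9, 0.9, 0.78, 0.62, 0.05
R0 = Σ lx·mx = 0 + 2.565 + 3.87 + 2.007 + 2.2386 + 0.8618 + 0.0695 = 11.6119
Σ x·lx·mx = 30.0064; T = 30.0064/11.6119 = 2.58411…
r ≈ ln(R0)/T = ln(11.6119)/2.58411… = 0.94889… → 0.949

0.949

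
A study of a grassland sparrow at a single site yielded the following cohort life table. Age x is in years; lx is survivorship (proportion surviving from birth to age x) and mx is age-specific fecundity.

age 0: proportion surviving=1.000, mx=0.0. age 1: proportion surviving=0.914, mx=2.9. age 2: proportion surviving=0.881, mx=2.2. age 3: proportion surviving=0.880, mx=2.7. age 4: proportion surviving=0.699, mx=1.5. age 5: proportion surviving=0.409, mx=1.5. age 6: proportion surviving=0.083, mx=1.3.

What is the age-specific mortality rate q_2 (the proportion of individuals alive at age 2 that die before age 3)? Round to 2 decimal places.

q_2 = (l_2 − l_3) / l_2 = (0.881 − 0.88) / 0.881
     = 0.001 / 0.881 = 0.001135… → 0.00

0.00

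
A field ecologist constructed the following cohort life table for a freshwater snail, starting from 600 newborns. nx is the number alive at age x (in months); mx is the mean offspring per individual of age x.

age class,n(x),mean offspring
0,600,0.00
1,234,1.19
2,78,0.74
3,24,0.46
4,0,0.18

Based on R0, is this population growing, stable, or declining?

lx = nx/n0 = nx/600: 1, 0.39, 0.13, 0.04, 0
R0 = Σ lx·mx = 0 + 0.4641 + 0.0962 + 0.0184 + 0 = 0.5787
R0 < 1, so the population is declining.

declining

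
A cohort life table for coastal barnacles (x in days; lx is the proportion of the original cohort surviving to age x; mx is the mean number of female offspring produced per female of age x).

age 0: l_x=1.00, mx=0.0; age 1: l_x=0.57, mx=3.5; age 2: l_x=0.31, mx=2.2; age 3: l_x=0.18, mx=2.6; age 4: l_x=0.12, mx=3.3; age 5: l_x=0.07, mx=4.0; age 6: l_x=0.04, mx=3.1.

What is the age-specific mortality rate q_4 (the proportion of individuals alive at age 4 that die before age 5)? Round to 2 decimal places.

q_4 = (l_4 − l_5) / l_4 = (0.12 − 0.07) / 0.12
     = 0.05 / 0.12 = 0.416667… → 0.42

0.42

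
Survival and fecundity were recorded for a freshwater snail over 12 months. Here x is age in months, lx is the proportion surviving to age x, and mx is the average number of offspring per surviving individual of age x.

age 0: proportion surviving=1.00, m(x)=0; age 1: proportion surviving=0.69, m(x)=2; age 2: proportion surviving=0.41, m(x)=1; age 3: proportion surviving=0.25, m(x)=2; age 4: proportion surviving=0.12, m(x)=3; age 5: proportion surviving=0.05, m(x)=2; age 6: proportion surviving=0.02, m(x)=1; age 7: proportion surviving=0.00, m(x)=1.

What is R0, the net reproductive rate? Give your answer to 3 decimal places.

2.770

lx·mx by age: 0, 1.38, 0.41, 0.5, 0.36, 0.1, 0.02, 0
R0 = Σ lx·mx = 2.77 → 2.770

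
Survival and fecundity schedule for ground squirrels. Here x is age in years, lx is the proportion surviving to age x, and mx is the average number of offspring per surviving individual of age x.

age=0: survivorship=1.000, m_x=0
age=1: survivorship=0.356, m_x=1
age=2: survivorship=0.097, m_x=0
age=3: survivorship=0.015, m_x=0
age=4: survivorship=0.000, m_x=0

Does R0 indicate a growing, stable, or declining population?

R0 = Σ lx·mx = 0 + 0.356 + 0 + 0 + 0 = 0.356
R0 < 1, so the population is declining.

declining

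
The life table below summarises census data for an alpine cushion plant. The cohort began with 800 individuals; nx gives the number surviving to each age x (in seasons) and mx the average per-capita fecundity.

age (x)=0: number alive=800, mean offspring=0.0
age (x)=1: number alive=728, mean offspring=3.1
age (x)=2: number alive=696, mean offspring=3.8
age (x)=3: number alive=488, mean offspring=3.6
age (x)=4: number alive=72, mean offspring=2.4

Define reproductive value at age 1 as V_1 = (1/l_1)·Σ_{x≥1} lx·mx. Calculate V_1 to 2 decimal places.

lx = nx/n0 = nx/800: 1, 0.91, 0.87, 0.61, 0.09
lx·mx for x ≥ 1: 2.821, 3.306, 2.196, 0.216 → sum = 8.539
V_1 = 8.539 / l_1 = 8.539 / 0.91 = 9.383516… → 9.38

9.38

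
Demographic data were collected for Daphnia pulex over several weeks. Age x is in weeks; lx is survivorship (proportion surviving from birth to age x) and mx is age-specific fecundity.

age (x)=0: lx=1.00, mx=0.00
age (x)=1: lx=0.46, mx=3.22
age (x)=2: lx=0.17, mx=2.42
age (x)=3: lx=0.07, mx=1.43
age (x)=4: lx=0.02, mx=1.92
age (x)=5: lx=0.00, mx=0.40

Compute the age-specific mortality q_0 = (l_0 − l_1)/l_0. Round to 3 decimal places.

0.540

q_0 = (l_0 − l_1) / l_0 = (1 − 0.46) / 1
     = 0.54 / 1 = 0.54 → 0.540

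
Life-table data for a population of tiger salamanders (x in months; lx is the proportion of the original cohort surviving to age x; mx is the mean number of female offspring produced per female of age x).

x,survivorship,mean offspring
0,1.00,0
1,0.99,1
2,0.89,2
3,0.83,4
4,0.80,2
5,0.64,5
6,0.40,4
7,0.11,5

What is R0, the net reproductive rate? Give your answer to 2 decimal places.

13.04

lx·mx by age: 0, 0.99, 1.78, 3.32, 1.6, 3.2, 1.6, 0.55
R0 = Σ lx·mx = 13.04 → 13.04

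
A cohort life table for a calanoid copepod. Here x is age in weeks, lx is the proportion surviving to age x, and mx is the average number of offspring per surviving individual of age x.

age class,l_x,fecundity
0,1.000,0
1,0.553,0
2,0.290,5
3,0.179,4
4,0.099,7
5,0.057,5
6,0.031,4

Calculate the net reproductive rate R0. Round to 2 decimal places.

3.27

lx·mx by age: 0, 0, 1.45, 0.716, 0.693, 0.285, 0.124
R0 = Σ lx·mx = 3.268 → 3.27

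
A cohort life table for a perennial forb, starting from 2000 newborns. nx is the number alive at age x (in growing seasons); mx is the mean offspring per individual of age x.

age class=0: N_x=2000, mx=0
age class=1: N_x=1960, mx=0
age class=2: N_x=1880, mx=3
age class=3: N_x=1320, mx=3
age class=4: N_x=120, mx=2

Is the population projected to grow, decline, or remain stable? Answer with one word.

lx = nx/n0 = nx/2000: 1, 0.98, 0.94, 0.66, 0.06
R0 = Σ lx·mx = 0 + 0 + 2.82 + 1.98 + 0.12 = 4.92
R0 > 1, so the population is growing.

growing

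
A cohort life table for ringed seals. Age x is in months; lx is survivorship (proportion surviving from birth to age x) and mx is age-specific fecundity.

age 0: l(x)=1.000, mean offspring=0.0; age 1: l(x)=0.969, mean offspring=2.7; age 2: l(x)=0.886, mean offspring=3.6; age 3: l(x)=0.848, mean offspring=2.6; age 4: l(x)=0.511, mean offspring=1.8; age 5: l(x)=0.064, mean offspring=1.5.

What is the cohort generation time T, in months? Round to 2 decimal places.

2.19

lx·mx: 0, 2.6163, 3.1896, 2.2048, 0.9198, 0.096 → R0 = 9.0265
x·lx·mx: 0, 2.6163, 6.3792, 6.6144, 3.6792, 0.48 → Σ = 19.7691
T = 19.7691 / 9.0265 = 2.190118… → 2.19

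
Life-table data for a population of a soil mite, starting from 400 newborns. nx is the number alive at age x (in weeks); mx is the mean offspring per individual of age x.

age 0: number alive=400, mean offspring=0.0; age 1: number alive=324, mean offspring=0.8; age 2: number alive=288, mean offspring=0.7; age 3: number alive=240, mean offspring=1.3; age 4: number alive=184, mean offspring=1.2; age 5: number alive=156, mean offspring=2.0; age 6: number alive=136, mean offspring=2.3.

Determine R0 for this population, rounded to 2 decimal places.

4.05

lx = nx/n0 = nx/400: 1, 0.81, 0.72, 0.6, 0.46, 0.39, 0.34
lx·mx by age: 0, 0.648, 0.504, 0.78, 0.552, 0.78, 0.782
R0 = Σ lx·mx = 4.046 → 4.05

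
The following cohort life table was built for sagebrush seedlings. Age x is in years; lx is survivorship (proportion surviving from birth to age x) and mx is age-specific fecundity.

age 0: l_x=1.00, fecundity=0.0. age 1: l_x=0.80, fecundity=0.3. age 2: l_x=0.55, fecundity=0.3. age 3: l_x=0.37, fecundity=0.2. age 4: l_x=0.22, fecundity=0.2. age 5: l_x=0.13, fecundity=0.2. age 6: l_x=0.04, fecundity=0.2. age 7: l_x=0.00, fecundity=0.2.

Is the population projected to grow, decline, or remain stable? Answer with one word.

declining

R0 = Σ lx·mx = 0 + 0.24 + 0.165 + 0.074 + 0.044 + 0.026 + 0.008 + 0 = 0.557
R0 < 1, so the population is declining.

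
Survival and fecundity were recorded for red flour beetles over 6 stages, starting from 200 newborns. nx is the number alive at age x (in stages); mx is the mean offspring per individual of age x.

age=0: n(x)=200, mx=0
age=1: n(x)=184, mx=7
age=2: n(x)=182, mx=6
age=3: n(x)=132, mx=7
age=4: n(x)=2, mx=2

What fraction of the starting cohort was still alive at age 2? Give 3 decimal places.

0.910

l_2 = n_2/n_0 = 182/200 = 0.91 → 0.910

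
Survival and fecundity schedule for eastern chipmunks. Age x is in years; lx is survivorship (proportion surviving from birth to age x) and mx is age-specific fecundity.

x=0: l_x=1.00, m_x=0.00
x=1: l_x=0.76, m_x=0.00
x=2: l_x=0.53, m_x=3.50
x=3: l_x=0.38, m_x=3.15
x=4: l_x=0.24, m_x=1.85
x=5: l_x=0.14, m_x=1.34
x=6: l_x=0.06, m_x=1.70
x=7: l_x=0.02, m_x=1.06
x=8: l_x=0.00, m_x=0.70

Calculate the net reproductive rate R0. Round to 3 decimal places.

lx·mx by age: 0, 0, 1.855, 1.197, 0.444, 0.1876, 0.102, 0.0212, 0
R0 = Σ lx·mx = 3.8068 → 3.807

3.807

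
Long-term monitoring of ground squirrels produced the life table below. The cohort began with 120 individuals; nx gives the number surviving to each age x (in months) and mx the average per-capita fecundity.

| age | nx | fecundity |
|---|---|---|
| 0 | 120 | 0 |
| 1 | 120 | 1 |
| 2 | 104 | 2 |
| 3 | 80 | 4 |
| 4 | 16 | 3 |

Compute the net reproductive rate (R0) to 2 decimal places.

5.80

lx = nx/n0 = nx/120: 1, 1, 0.86667…, 0.66667…, 0.13333…
lx·mx by age: 0, 1, 1.733333…, 2.666667…, 0.4…
R0 = Σ lx·mx = 5.8… → 5.80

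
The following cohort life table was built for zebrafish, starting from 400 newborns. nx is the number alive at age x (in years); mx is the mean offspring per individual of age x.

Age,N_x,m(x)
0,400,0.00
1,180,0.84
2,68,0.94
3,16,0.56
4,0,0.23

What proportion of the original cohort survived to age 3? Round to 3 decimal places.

l_3 = n_3/n_0 = 16/400 = 0.04 → 0.040

0.040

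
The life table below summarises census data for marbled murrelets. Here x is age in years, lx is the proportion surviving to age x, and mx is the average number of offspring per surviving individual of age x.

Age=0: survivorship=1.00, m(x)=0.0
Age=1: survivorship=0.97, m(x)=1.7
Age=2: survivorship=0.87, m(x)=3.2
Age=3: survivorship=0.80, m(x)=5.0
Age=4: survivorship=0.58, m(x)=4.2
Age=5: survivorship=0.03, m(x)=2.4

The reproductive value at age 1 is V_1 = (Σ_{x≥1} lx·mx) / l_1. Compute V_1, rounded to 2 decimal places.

11.28

lx·mx for x ≥ 1: 1.649, 2.784, 4, 2.436, 0.072 → sum = 10.941
V_1 = 10.941 / l_1 = 10.941 / 0.97 = 11.279381… → 11.28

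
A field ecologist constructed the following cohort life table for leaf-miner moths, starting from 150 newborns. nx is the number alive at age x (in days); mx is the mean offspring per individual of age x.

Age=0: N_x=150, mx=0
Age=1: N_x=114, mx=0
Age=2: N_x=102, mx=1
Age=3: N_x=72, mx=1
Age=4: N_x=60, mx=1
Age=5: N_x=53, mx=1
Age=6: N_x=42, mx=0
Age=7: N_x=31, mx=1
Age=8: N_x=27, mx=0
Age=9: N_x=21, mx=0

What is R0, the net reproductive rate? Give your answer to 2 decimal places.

2.12

lx = nx/n0 = nx/150: 1, 0.76, 0.68, 0.48, 0.4, 0.35333…, 0.28, 0.20667…, 0.18, 0.14
lx·mx by age: 0, 0, 0.68, 0.48, 0.4, 0.353333…, 0, 0.206667…, 0, 0
R0 = Σ lx·mx = 2.12… → 2.12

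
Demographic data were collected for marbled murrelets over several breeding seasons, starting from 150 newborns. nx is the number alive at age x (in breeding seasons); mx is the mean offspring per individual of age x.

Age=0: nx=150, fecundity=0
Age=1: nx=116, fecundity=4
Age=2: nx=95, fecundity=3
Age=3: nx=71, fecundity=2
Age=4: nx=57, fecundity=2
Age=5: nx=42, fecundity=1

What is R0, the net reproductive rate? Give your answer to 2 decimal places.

lx = nx/n0 = nx/150: 1, 0.77333…, 0.63333…, 0.47333…, 0.38, 0.28
lx·mx by age: 0, 3.093333…, 1.9…, 0.946667…, 0.76, 0.28
R0 = Σ lx·mx = 6.98… → 6.98

6.98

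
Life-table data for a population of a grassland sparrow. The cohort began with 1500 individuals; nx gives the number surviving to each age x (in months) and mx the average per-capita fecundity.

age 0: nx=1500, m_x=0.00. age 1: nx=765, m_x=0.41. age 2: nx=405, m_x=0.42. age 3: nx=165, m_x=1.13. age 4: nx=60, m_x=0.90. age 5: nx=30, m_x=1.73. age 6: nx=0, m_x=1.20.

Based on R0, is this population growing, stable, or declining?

lx = nx/n0 = nx/1500: 1, 0.51, 0.27, 0.11, 0.04, 0.02, 0
R0 = Σ lx·mx = 0 + 0.2091 + 0.1134 + 0.1243 + 0.036 + 0.0346 + 0 = 0.5174
R0 < 1, so the population is declining.

declining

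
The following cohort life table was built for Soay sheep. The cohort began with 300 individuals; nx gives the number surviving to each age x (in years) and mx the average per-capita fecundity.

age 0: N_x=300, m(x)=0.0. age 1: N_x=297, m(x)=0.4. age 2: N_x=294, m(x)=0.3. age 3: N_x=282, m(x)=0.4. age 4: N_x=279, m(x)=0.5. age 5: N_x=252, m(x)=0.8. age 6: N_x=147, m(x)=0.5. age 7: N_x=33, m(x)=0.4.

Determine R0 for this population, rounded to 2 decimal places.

2.49

lx = nx/n0 = nx/300: 1, 0.99, 0.98, 0.94, 0.93, 0.84, 0.49, 0.11
lx·mx by age: 0, 0.396, 0.294, 0.376, 0.465, 0.672, 0.245, 0.044
R0 = Σ lx·mx = 2.492 → 2.49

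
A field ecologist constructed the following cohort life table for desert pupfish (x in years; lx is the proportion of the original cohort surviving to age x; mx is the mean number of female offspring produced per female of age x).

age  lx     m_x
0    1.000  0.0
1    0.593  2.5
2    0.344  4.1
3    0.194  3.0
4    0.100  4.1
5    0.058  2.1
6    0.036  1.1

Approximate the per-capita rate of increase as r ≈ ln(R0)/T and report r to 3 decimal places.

R0 = Σ lx·mx = 0 + 1.4825 + 1.4104 + 0.582 + 0.41 + 0.1218 + 0.0396 = 4.0463
Σ x·lx·mx = 8.5359; T = 8.5359/4.0463 = 2.10956…
r ≈ ln(R0)/T = ln(4.0463)/2.10956… = 0.6626… → 0.663

0.663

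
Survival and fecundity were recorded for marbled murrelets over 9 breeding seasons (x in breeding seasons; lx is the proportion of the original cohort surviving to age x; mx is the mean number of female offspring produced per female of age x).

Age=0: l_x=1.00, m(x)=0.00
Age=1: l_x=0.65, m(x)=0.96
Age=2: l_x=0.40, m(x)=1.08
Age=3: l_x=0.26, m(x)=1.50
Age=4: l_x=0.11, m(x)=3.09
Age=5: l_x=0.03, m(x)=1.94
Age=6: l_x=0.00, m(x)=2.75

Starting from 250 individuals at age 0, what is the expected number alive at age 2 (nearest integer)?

100

Expected survivors = N0 · l_2 = 250 × 0.40 = 100 → 100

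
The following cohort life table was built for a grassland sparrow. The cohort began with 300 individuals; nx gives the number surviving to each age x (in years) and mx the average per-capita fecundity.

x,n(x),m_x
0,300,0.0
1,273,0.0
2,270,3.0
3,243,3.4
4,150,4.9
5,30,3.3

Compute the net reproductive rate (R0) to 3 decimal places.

8.234

lx = nx/n0 = nx/300: 1, 0.91, 0.9, 0.81, 0.5, 0.1
lx·mx by age: 0, 0, 2.7, 2.754, 2.45, 0.33
R0 = Σ lx·mx = 8.234 → 8.234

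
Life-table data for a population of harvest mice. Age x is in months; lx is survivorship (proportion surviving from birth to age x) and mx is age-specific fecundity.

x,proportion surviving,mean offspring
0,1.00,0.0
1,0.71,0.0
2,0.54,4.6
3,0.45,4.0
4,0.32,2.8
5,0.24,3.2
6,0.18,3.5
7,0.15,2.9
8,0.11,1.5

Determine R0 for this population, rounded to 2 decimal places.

lx·mx by age: 0, 0, 2.484, 1.8, 0.896, 0.768, 0.63, 0.435, 0.165
R0 = Σ lx·mx = 7.178 → 7.18

7.18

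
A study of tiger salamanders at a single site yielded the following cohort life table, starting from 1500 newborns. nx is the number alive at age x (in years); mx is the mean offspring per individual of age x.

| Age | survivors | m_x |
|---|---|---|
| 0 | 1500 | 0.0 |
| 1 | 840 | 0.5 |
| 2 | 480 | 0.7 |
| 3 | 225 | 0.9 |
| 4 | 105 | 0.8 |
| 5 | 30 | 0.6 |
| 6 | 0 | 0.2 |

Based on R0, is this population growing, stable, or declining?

lx = nx/n0 = nx/1500: 1, 0.56, 0.32, 0.15, 0.07, 0.02, 0
R0 = Σ lx·mx = 0 + 0.28 + 0.224 + 0.135 + 0.056 + 0.012 + 0 = 0.707
R0 < 1, so the population is declining.

declining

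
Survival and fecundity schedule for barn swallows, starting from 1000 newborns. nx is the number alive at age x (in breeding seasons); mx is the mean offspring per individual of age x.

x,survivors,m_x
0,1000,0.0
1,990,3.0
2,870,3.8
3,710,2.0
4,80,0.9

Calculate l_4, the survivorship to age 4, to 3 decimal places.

l_4 = n_4/n_0 = 80/1000 = 0.08 → 0.080

0.080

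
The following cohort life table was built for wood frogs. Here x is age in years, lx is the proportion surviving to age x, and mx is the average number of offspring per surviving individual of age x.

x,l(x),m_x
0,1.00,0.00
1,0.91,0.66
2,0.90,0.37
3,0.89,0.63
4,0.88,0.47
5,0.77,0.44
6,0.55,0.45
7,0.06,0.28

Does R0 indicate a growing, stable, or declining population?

growing

R0 = Σ lx·mx = 0 + 0.6006 + 0.333 + 0.5607 + 0.4136 + 0.3388 + 0.2475 + 0.0168 = 2.511
R0 > 1, so the population is growing.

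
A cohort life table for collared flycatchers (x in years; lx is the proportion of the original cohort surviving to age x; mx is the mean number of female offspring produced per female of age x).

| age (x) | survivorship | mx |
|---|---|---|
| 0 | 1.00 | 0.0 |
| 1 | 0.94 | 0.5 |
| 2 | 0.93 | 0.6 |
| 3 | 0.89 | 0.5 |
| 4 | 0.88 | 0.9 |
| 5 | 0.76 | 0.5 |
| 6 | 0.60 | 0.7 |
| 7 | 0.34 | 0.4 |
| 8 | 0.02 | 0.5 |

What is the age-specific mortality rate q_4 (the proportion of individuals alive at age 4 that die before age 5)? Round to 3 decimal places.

q_4 = (l_4 − l_5) / l_4 = (0.88 − 0.76) / 0.88
     = 0.12 / 0.88 = 0.136364… → 0.136

0.136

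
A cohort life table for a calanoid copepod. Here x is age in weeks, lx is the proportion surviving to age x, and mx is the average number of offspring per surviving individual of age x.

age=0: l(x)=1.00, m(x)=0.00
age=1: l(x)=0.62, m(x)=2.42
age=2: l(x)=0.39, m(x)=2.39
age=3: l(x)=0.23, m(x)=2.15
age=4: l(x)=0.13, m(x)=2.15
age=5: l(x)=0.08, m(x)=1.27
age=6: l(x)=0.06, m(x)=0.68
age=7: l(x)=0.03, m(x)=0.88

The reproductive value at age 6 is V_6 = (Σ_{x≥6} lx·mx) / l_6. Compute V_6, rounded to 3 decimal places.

1.120

lx·mx for x ≥ 6: 0.0408, 0.0264 → sum = 0.0672
V_6 = 0.0672 / l_6 = 0.0672 / 0.06 = 1.12 → 1.120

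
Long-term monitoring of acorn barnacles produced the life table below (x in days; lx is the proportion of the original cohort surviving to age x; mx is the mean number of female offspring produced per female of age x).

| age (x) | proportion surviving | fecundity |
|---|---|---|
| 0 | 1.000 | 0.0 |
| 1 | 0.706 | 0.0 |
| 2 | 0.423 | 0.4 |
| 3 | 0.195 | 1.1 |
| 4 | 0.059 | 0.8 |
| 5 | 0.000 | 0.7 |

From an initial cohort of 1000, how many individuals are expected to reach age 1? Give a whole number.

706

Expected survivors = N0 · l_1 = 1000 × 0.706 = 706 → 706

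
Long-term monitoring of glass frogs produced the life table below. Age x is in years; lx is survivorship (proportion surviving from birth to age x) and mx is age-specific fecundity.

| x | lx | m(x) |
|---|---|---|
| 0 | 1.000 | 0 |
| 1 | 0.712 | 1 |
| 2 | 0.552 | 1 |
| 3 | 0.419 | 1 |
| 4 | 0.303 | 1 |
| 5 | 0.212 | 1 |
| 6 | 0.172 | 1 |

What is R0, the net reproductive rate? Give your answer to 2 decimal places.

lx·mx by age: 0, 0.712, 0.552, 0.419, 0.303, 0.212, 0.172
R0 = Σ lx·mx = 2.37 → 2.37

2.37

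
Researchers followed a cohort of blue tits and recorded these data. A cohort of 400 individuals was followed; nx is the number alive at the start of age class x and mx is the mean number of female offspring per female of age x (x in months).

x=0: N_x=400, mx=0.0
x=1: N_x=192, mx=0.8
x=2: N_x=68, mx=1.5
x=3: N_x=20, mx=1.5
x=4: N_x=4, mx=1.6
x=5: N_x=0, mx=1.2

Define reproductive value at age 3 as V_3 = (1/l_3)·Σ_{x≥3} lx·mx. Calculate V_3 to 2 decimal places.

1.82

lx = nx/n0 = nx/400: 1, 0.48, 0.17, 0.05, 0.01, 0
lx·mx for x ≥ 3: 0.075, 0.016, 0 → sum = 0.091
V_3 = 0.091 / l_3 = 0.091 / 0.05 = 1.82 → 1.82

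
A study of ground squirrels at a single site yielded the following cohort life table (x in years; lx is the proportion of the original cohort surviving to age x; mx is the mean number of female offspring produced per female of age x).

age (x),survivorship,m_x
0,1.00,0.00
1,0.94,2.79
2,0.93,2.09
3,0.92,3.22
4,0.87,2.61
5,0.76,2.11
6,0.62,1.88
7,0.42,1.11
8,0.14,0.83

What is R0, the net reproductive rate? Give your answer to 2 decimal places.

13.15

lx·mx by age: 0, 2.6226, 1.9437, 2.9624, 2.2707, 1.6036, 1.1656, 0.4662, 0.1162
R0 = Σ lx·mx = 13.151 → 13.15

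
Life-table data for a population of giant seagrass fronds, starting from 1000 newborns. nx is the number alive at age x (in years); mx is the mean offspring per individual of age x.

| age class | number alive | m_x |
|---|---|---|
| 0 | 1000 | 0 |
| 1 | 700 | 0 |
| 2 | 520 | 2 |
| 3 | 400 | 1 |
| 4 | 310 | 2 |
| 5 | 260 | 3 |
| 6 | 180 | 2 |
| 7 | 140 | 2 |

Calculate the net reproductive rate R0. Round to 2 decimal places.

3.48

lx = nx/n0 = nx/1000: 1, 0.7, 0.52, 0.4, 0.31, 0.26, 0.18, 0.14
lx·mx by age: 0, 0, 1.04, 0.4, 0.62, 0.78, 0.36, 0.28
R0 = Σ lx·mx = 3.48 → 3.48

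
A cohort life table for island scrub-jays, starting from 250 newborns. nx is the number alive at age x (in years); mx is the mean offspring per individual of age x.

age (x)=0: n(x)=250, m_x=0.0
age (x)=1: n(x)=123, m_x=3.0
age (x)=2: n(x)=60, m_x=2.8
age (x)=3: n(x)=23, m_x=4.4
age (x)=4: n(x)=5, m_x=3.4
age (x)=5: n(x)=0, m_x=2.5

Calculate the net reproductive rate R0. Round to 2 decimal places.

2.62

lx = nx/n0 = nx/250: 1, 0.492, 0.24, 0.092, 0.02, 0
lx·mx by age: 0, 1.476, 0.672, 0.4048, 0.068, 0
R0 = Σ lx·mx = 2.6208 → 2.62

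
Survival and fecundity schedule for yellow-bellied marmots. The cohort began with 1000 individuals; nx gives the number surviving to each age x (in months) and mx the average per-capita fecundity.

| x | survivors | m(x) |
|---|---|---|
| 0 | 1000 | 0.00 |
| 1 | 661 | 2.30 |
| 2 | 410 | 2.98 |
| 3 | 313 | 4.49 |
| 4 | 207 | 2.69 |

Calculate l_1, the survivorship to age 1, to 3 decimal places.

0.661

l_1 = n_1/n_0 = 661/1000 = 0.661 → 0.661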